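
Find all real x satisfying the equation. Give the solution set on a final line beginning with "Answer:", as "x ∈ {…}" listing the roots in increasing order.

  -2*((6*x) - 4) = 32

Step 1. [-2*((6*x) - 4) = 32] leading coefficient -2: divide by -2 ⇒ div: (6*x) - 4 = -16.
Step 2. [(6*x) - 4 = -16] the outer -4 inverts by adding 4. So sub: 6*x = -12.
Step 3. [6*x = -12] 6·(inner) — divide through by 6 ⇒ div: x = -2.

Answer: x ∈ {-2}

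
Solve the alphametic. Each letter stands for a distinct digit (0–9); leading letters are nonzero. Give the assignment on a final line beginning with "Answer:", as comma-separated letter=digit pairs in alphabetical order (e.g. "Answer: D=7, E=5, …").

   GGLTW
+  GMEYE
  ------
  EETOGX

Step 1. [col 1: W + E ≡ X (mod 10)] column 1 (W + E ≡ X (mod 10), carry-in 0) doesn't pin X yet; pick X=8 and continue. So X=8.
Step 2. [col 1: W + E ≡ X (mod 10)] W=7 is one option consistent with column 1 (W + E ≡ X (mod 10), carry-in 0) — take it, so W=7.
Step 3. [col 1: W + E ≡ X (mod 10)] in column 1 we have W+E≡X with carry-in 0; given W=7, X=8 and digits 7,8 already taken and all letters distinct, that pins E to 1, so E=1.
Step 4. [col 2: T + Y ≡ G (mod 10)] several values work for T in column 2 (T + Y ≡ G (mod 10), carry-in 0); try T=2 ⇒ T=2.
Step 5. [col 2: T + Y ≡ G (mod 10)] Y=3 is one option consistent with column 2 (T + Y ≡ G (mod 10), carry-in 0) — take it, so Y=3.
Step 6. [col 2: T + Y ≡ G (mod 10)] from column 2 (T=2, Y=3, carry-in 0, digits 1,2,3,7,8 already taken and all letters distinct): G must equal 5 ⇒ G=5.
Step 7. [col 3: L + E ≡ O (mod 10)] column 3: given E=1, carry-in 0, and digits 1,2,3,5,7,8 already taken and all letters distinct, L+E≡O (mod 10) forces L=9 ⇒ L=9.
Step 8. [col 3: L + E ≡ O (mod 10)] column 3: given L=9, E=1, carry-in 0, and digits 1,2,3,5,7,8,9 already taken and all letters distinct, L+E≡O (mod 10) forces O=0, so O=0.
Step 9. [col 4: G + M ≡ T (mod 10)] column 4 reads G+M+carry(1)=T with G=5, T=2; with digits 0,1,2,3,5,7,8,9 already taken and all letters distinct, the only value for M is 6 ⇒ M=6.

Answer: E=1, G=5, L=9, M=6, O=0, T=2, W=7, X=8, Y=3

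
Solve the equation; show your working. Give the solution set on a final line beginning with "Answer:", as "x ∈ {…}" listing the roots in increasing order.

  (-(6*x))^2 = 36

Step 1. [(-(6*x))^2 = 36] 36 ≥ 0, LHS is (·)² — take ±√, so sqrt: -(6*x) = 6 or -6.
Step 2. [-(6*x) = 6 or -6] flip signs both sides. So neg: 6*x = -6 or 6.
Step 3. [6*x = -6 or 6] LHS = 6·(…); ÷6 both sides ⇒ div: x = -1 or 1.

Answer: x ∈ {-1, 1}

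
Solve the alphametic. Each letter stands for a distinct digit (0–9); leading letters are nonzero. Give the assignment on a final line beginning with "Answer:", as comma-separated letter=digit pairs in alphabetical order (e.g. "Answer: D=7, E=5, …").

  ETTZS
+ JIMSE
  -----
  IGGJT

Step 1. [col 1: S + E ≡ T (mod 10)] several values work for T in column 1 (S + E ≡ T (mod 10), carry-in 0); try T=6. So T=6.
Step 2. [col 1: S + E ≡ T (mod 10)] E=4 is one option consistent with column 1 (S + E ≡ T (mod 10), carry-in 0) — take it. So E=4.
Step 3. [col 1: S + E ≡ T (mod 10)] column 1 reads S+E+carry(0)=T with E=4, T=6; with digits 4,6 already taken and all letters distinct, the only value for S is 2, so S=2.
Step 4. [col 2: Z + S ≡ J (mod 10)] several values work for Z in column 2 (Z + S ≡ J (mod 10), carry-in 0); try Z=1 ⇒ Z=1.
Step 5. [col 2: Z + S ≡ J (mod 10)] from column 2 (Z=1, S=2, carry-in 0, digits 1,2,4,6 already taken and all letters distinct): J must equal 3. So J=3.
Step 6. [col 3: T + M ≡ G (mod 10)] column 3 reads T+M+carry(0)=G with T=6; with digits 1,2,3,4,6 already taken and all letters distinct, the only value for G is 5, so G=5.
Step 7. [col 3: T + M ≡ G (mod 10)] in column 3 we have T+M≡G with carry-in 0; given T=6, G=5 and digits 1,2,3,4,5,6 already taken and all letters distinct, that pins M to 9, so M=9.
Step 8. [col 4: T + I ≡ G (mod 10)] column 4: given T=6, G=5, carry-in 1, and digits 1,2,3,4,5,6,9 already taken and all letters distinct, T+I≡G (mod 10) forces I=8 ⇒ I=8.

Answer: E=4, G=5, I=8, J=3, M=9, S=2, T=6, Z=1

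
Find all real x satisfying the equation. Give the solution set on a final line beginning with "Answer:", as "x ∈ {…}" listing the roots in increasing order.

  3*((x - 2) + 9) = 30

Step 1. [3*((x - 2) + 9) = 30] LHS = 3·(…); ÷3 both sides ⇒ div: (x - 2) + 9 = 10.
Step 2. [(x - 2) + 9 = 10] +9 is outermost — subtract 9 both sides, so sub: x - 2 = 1.
Step 3. [x - 2 = 1] the outer -2 inverts by adding 2 ⇒ sub: x = 3.

Answer: x ∈ {3}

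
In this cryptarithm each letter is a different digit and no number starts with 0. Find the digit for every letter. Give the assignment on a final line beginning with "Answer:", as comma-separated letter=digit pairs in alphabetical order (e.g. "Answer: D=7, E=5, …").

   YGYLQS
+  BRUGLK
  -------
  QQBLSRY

Step 1. [col 1: S + K ≡ Y (mod 10)] no forcing yet in column 1 (carry-in 0); Y=7 is free and consistent — try it. So Y=7.
Step 2. [col 1: S + K ≡ Y (mod 10)] several values work for S in column 1 (S + K ≡ Y (mod 10), carry-in 0); try S=2, so S=2.
Step 3. [col 1: S + K ≡ Y (mod 10)] from column 1 (S=2, Y=7, carry-in 0, digits 2,7 already taken and all letters distinct): K must equal 5 ⇒ K=5.
Step 4. [col 2: Q + L ≡ R (mod 10)] several values work for R in column 2 (Q + L ≡ R (mod 10), carry-in 0); try R=9, so R=9.
Step 5. [col 2: Q + L ≡ R (mod 10)] column 2 (Q + L ≡ R (mod 10), carry-in 0) doesn't pin L yet; pick L=8 and continue, so L=8.
Step 6. [col 2: Q + L ≡ R (mod 10)] column 2 reads Q+L+carry(0)=R with L=8, R=9; with digits 2,5,7,8,9 already taken and all letters distinct, the only value for Q is 1. So Q=1.
Step 7. [col 3: L + G ≡ S (mod 10)] column 3 reads L+G+carry(0)=S with L=8, S=2; with digits 1,2,5,7,8,9 already taken and all letters distinct, the only value for G is 4, so G=4.
Step 8. [col 4: Y + U ≡ L (mod 10)] column 4: given Y=7, L=8, carry-in 1, and digits 1,2,4,5,7,8,9 already taken and all letters distinct, Y+U≡L (mod 10) forces U=0, so U=0.
Step 9. [col 5: G + R ≡ B (mod 10)] from column 5 (G=4, R=9, carry-in 0, digits 0,1,2,4,5,7,8,9 already taken and all letters distinct): B must equal 3, so B=3.

Answer: B=3, G=4, K=5, L=8, Q=1, R=9, S=2, U=0, Y=7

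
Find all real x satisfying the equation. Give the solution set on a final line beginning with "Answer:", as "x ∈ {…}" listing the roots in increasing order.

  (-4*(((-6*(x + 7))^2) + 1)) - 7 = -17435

Step 1. [(-4*(((-6*(x + 7))^2) + 1)) - 7 = -17435] -7 is outermost — add 7 both sides. So sub: -4*(((-6*(x + 7))^2) + 1) = -17428.
Step 2. [-4*(((-6*(x + 7))^2) + 1) = -17428] LHS = -4·(…); ÷-4 both sides. So div: ((-6*(x + 7))^2) + 1 = 4357.
Step 3. [((-6*(x + 7))^2) + 1 = 4357] +1 is outermost — subtract 1 both sides ⇒ sub: (-6*(x + 7))^2 = 4356.
Step 4. [(-6*(x + 7))^2 = 4356] LHS squared, RHS 4356 ≥ 0: apply √ (±). So sqrt: -6*(x + 7) = 66 or -66.
Step 5. [-6*(x + 7) = 66 or -66] LHS = -6·(…); ÷-6 both sides ⇒ div: x + 7 = -11 or 11.
Step 6. [x + 7 = -11 or 11] the outer +7 inverts by subtracting 7, so sub: x = -18 or 4.

Answer: x ∈ {-18, 4}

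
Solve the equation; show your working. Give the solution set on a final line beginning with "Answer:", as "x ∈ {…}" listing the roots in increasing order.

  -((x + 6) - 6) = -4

Step 1. [-((x + 6) - 6) = -4] LHS negated; negate both sides. So neg: (x + 6) - 6 = 4.
Step 2. [(x + 6) - 6 = 4] add 6: x sits inside (… - 6). So sub: x + 6 = 10.
Step 3. [x + 6 = 10] 6 comes off first (subtract 6), so sub: x = 4.

Answer: x ∈ {4}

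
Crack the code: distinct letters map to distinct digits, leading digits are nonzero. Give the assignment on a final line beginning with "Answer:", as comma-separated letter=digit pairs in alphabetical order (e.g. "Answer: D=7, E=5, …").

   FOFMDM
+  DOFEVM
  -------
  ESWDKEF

Step 1. [col 1: M + M ≡ F (mod 10)] column 1 (M + M ≡ F (mod 10), carry-in 0) doesn't pin M yet; pick M=7 and continue ⇒ M=7.
Step 2. [col 1: M + M ≡ F (mod 10)] from column 1 (M=7, carry-in 0, digits 7 already taken and all letters distinct): F must equal 4 ⇒ F=4.
Step 3. [col 2: D + V ≡ E (mod 10)] column 2 (D + V ≡ E (mod 10), carry-in 1) doesn't pin D yet; pick D=8 and continue ⇒ D=8.
Step 4. [col 2: D + V ≡ E (mod 10)] column 2 (D + V ≡ E (mod 10), carry-in 1) doesn't pin E yet; pick E=1 and continue. So E=1.
Step 5. [col 2: D + V ≡ E (mod 10)] in column 2 we have D+V≡E with carry-in 1; given D=8, E=1 and digits 1,4,7,8 already taken and all letters distinct, that pins V to 2. So V=2.
Step 6. [col 3: M + E ≡ K (mod 10)] in column 3 we have M+E≡K with carry-in 1; given M=7, E=1 and digits 1,2,4,7,8 already taken and all letters distinct, that pins K to 9 ⇒ K=9.
Step 7. [col 5: O + O ≡ W (mod 10)] no forcing yet in column 5 (carry-in 0); W=0 is free and consistent — try it ⇒ W=0.
Step 8. [col 5: O + O ≡ W (mod 10)] column 5 reads O+O+carry(0)=W with W=0; with digits 0,1,2,4,7,8,9 already taken and all letters distinct, the only value for O is 5, so O=5.
Step 9. [col 6: F + D ≡ S (mod 10)] column 6: given F=4, D=8, carry-in 1, and digits 0,1,2,4,5,7,8,9 already taken and all letters distinct, F+D≡S (mod 10) forces S=3, so S=3.

Answer: D=8, E=1, F=4, K=9, M=7, O=5, S=3, V=2, W=0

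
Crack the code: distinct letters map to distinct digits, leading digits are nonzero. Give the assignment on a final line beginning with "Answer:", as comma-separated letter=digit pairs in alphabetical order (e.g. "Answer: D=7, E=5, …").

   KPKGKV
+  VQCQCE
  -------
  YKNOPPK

Step 1. [col 1: V + E ≡ K (mod 10)] several values work for V in column 1 (V + E ≡ K (mod 10), carry-in 0); try V=9 ⇒ V=9.
Step 2. [col 1: V + E ≡ K (mod 10)] several values work for K in column 1 (V + E ≡ K (mod 10), carry-in 0); try K=4 ⇒ K=4.
Step 3. [col 1: V + E ≡ K (mod 10)] column 1: given V=9, K=4, carry-in 0, and digits 4,9 already taken and all letters distinct, V+E≡K (mod 10) forces E=5 ⇒ E=5.
Step 4. [col 2: K + C ≡ P (mod 10)] several values work for C in column 2 (K + C ≡ P (mod 10), carry-in 1); try C=3 ⇒ C=3.
Step 5. [col 2: K + C ≡ P (mod 10)] in column 2 we have K+C≡P with carry-in 1; given K=4, C=3 and digits 3,4,5,9 already taken and all letters distinct, that pins P to 8 ⇒ P=8.
Step 6. [col 3: G + Q ≡ P (mod 10)] several values work for Q in column 3 (G + Q ≡ P (mod 10), carry-in 0); try Q=2 ⇒ Q=2.
Step 7. [col 3: G + Q ≡ P (mod 10)] column 3: given Q=2, P=8, carry-in 0, and digits 2,3,4,5,8,9 already taken and all letters distinct, G+Q≡P (mod 10) forces G=6. So G=6.
Step 8. [col 4: K + C ≡ O (mod 10)] column 4: given K=4, C=3, carry-in 0, and digits 2,3,4,5,6,8,9 already taken and all letters distinct, K+C≡O (mod 10) forces O=7 ⇒ O=7.
Step 9. [Y] adding two 6-digit numbers gives at most 6+1 digits, and here it does — Y is that final carry and must be 1, so Y=1.
Step 10. [col 5: P + Q ≡ N (mod 10)] column 5 reads P+Q+carry(0)=N with P=8, Q=2; with digits 1,2,3,4,5,6,7,8,9 already taken and all letters distinct, the only value for N is 0, so N=0.

Answer: C=3, E=5, G=6, K=4, N=0, O=7, P=8, Q=2, V=9, Y=1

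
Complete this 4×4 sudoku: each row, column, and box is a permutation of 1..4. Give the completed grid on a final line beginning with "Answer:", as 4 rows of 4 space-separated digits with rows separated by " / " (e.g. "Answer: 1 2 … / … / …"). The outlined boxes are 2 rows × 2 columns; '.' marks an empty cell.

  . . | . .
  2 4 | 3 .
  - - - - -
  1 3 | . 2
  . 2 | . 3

Step 1. [r4c3∈{1,4}] across row 4, 1 lands solely at r4c3, so r4c3=1.
Step 2. [r1c4∈{1,4}] col 4 places 4 nowhere but r1c4. So r1c4=4.
Step 3. [r1c2∈{1}] only 1 remains possible at r1c2 ⇒ r1c2=1.
Step 4. [r1c1∈{3}] nothing but 3 survives at r1c1, so r1c1=3.
Step 5. [r3c3∈{4}] only 4 remains possible at r3c3, so r3c3=4.
Step 6. [r4c1∈{4}] only 4 remains possible at r4c1 ⇒ r4c1=4.
Step 7. [r1c3∈{2}] r1c3 is down to just 2. So r1c3=2.
Step 8. [r2c4∈{1}] r2c4's peers cover all but 1, so r2c4=1.

Answer: 3 1 2 4 / 2 4 3 1 / 1 3 4 2 / 4 2 1 3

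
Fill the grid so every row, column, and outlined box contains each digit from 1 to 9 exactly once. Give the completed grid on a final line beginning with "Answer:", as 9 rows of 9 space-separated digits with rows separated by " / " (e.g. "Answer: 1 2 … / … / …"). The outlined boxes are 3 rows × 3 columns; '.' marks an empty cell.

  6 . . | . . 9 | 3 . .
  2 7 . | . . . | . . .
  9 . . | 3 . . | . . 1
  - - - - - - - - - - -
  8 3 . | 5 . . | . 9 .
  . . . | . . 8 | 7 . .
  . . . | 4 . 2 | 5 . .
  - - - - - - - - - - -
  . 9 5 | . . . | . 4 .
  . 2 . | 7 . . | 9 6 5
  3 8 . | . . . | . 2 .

Step 1. [r9c3∈{1,4,6,7}] box 7 places 6 nowhere but r9c3, so r9c3=6.
Step 2. [r8c5∈{1,3,4,8}] row 8 places 8 nowhere but r8c5, so r8c5=8.
Step 3. [r7c9∈{3,7,8}] in box 9, 3 fits only at r7c9, so r7c9=3.
Step 4. [r9c7∈{1}] r9c7 has the single candidate 1 ⇒ r9c7=1.
Step 5. [r2c3∈{1,3,4,8}] r2c3 is the only open cell in row 2 admitting 3 ⇒ r2c3=3.
Step 6. [r2c9∈{4,6,8,9}] 9 has one home in row 2: r2c9 ⇒ r2c9=9.
Step 7. [r5c1∈{1,4,5}] r5c1 is the only open cell in col 1 admitting 5, so r5c1=5.
Step 8. [r8c1∈{1,4}] col 1 places 4 nowhere but r8c1. So r8c1=4.
Step 9. [r8c3∈{1}] only 1 remains possible at r8c3, so r8c3=1.
Step 10. [r1c2∈{1,4,5}] box 1 places 1 nowhere but r1c2. So r1c2=1.
Step 11. [r3c2∈{4,5}] in col 2, 5 fits only at r3c2 ⇒ r3c2=5.
Step 12. [r5c2∈{4,6}] in col 2, 4 fits only at r5c2 ⇒ r5c2=4.
Step 13. [r6c1∈{1,7}] col 1 places 1 nowhere but r6c1 ⇒ r6c1=1.
Step 14. [r5c8∈{1,3}] r5c8 is the only open cell in col 8 admitting 1 ⇒ r5c8=1.
Step 15. [r5c5∈{3,6,9}] r5c5 is the only open cell in row 5 admitting 3, so r5c5=3.
Step 16. [r7c7∈{8}] r7c7's peers cover all but 8, so r7c7=8.
Step 17. [r9c4∈{9}] r9c4 has the single candidate 9. So r9c4=9.
Step 18. [r5c4∈{6}] r5c4 is down to just 6, so r5c4=6.
Step 19. [r5c9∈{2}] r5c9's peers cover all but 2, so r5c9=2.
Step 20. [r3c7∈{2,4,6}] 2 has one home in col 7: r3c7. So r3c7=2.
Step 21. [r2c7∈{4,6}] in box 3, 6 fits only at r2c7. So r2c7=6.
Step 22. [r1c9∈{4,7,8}] r1c9 is the only open cell in box 3 admitting 4 ⇒ r1c9=4.
Step 23. [r1c3∈{8}] r1c3 has the single candidate 8. So r1c3=8.
Step 24. [r3c8∈{7,8}] row 3 places 8 nowhere but r3c8 ⇒ r3c8=8.
Step 25. [r2c8∈{5}] nothing but 5 survives at r2c8 ⇒ r2c8=5.
Step 26. [r1c5∈{2,5,7}] in row 1, 5 fits only at r1c5, so r1c5=5.
Step 27. [r7c5∈{1,2,6}] in col 5, 2 fits only at r7c5 ⇒ r7c5=2.
Step 28. [r9c5∈{4}] r9c5 is down to just 4. So r9c5=4.
Step 29. [r2c5∈{1}] nothing but 1 survives at r2c5, so r2c5=1.
Step 30. [r4c5∈{7}] r4c5 has the single candidate 7 ⇒ r4c5=7.
Step 31. [r7c6∈{1,6}] 6 has one home in row 7: r7c6, so r7c6=6.
Step 32. [r6c3∈{7,9}] 7 has one home in row 6: r6c3. So r6c3=7.
Step 33. [r6c2∈{6}] only 6 remains possible at r6c2 ⇒ r6c2=6.
Step 34. [r3c3∈{4}] r3c3 is down to just 4, so r3c3=4.
Step 35. [r7c1∈{7}] r7c1 has the single candidate 7 ⇒ r7c1=7.
Step 36. [r4c7∈{4}] nothing but 4 survives at r4c7 ⇒ r4c7=4.
Step 37. [r9c9∈{7}] nothing but 7 survives at r9c9, so r9c9=7.
Step 38. [r6c8∈{3}] r6c8's peers cover all but 3, so r6c8=3.
Step 39. [r6c5∈{9}] r6c5 has the single candidate 9. So r6c5=9.
Step 40. [r7c4∈{1}] r7c4 is down to just 1 ⇒ r7c4=1.
Step 41. [r4c3∈{2}] r4c3 has the single candidate 2. So r4c3=2.
Step 42. [r2c4∈{8}] nothing but 8 survives at r2c4. So r2c4=8.
Step 43. [r6c9∈{8}] r6c9 has the single candidate 8, so r6c9=8.
Step 44. [r1c4∈{2}] nothing but 2 survives at r1c4. So r1c4=2.
Step 45. [r2c6∈{4}] r2c6's peers cover all but 4. So r2c6=4.
Step 46. [r4c9∈{6}] nothing but 6 survives at r4c9, so r4c9=6.
Step 47. [r1c8∈{7}] r1c8's peers cover all but 7. So r1c8=7.
Step 48. [r3c5∈{6}] nothing but 6 survives at r3c5, so r3c5=6.
Step 49. [r3c6∈{7}] r3c6 has the single candidate 7. So r3c6=7.
Step 50. [r8c6∈{3}] only 3 remains possible at r8c6 ⇒ r8c6=3.
Step 51. [r5c3∈{9}] only 9 remains possible at r5c3, so r5c3=9.
Step 52. [r9c6∈{5}] r9c6 is down to just 5. So r9c6=5.
Step 53. [r4c6∈{1}] r4c6 has the single candidate 1, so r4c6=1.

Answer: 6 1 8 2 5 9 3 7 4 / 2 7 3 8 1 4 6 5 9 / 9 5 4 3 6 7 2 8 1 / 8 3 2 5 7 1 4 9 6 / 5 4 9 6 3 8 7 1 2 / 1 6 7 4 9 2 5 3 8 / 7 9 5 1 2 6 8 4 3 / 4 2 1 7 8 3 9 6 5 / 3 8 6 9 4 5 1 2 7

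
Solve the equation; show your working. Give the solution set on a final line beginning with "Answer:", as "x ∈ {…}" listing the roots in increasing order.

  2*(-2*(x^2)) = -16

Step 1. [2*(-2*(x^2)) = -16] 2 out front; divide by 2, so div: -2*(x^2) = -8.
Step 2. [-2*(x^2) = -8] -2·(inner) — divide through by -2. So div: x^2 = 4.
Step 3. [x^2 = 4] √ both sides: 4 ≥ 0 gives two branches. So sqrt: x = 2 or -2.

Answer: x ∈ {-2, 2}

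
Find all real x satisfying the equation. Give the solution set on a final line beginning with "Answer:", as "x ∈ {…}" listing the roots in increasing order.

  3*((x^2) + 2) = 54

Step 1. [3*((x^2) + 2) = 54] 3 out front; divide by 3. So div: (x^2) + 2 = 18.
Step 2. [(x^2) + 2 = 18] +2 is outermost — subtract 2 both sides. So sub: x^2 = 16.
Step 3. [x^2 = 16] √ both sides: 16 ≥ 0 gives two branches. So sqrt: x = 4 or -4.

Answer: x ∈ {-4, 4}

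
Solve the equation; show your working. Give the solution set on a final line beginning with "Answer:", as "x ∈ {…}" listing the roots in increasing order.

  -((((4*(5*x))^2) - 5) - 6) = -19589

Step 1. [-((((4*(5*x))^2) - 5) - 6) = -19589] LHS negated; negate both sides ⇒ neg: (((4*(5*x))^2) - 5) - 6 = 19589.
Step 2. [(((4*(5*x))^2) - 5) - 6 = 19589] the outer -6 inverts by adding 6 ⇒ sub: ((4*(5*x))^2) - 5 = 19595.
Step 3. [((4*(5*x))^2) - 5 = 19595] add 5: x sits inside (… - 5) ⇒ sub: (4*(5*x))^2 = 19600.
Step 4. [(4*(5*x))^2 = 19600] √ both sides: 19600 ≥ 0 gives two branches. So sqrt: 4*(5*x) = 140 or -140.
Step 5. [4*(5*x) = 140 or -140] LHS = 4·(…); ÷4 both sides, so div: 5*x = 35 or -35.
Step 6. [5*x = 35 or -35] 5·(inner) — divide through by 5. So div: x = 7 or -7.

Answer: x ∈ {-7, 7}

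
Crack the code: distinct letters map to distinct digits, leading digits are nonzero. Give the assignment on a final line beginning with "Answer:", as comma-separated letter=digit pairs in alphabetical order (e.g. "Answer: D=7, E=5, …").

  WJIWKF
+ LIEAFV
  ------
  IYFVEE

Step 1. [col 1: F + V ≡ E (mod 10)] several values work for E in column 1 (F + V ≡ E (mod 10), carry-in 0); try E=0, so E=0.
Step 2. [col 1: F + V ≡ E (mod 10)] no forcing yet in column 1 (carry-in 0); V=3 is free and consistent — try it, so V=3.
Step 3. [col 1: F + V ≡ E (mod 10)] from column 1 (V=3, E=0, carry-in 0, digits 0,3 already taken and all letters distinct): F must equal 7. So F=7.
Step 4. [col 2: K + F ≡ E (mod 10)] column 2 reads K+F+carry(1)=E with F=7, E=0; with digits 0,3,7 already taken and all letters distinct, the only value for K is 2. So K=2.
Step 5. [col 3: W + A ≡ V (mod 10)] A=8 is one option consistent with column 3 (W + A ≡ V (mod 10), carry-in 1) — take it ⇒ A=8.
Step 6. [col 3: W + A ≡ V (mod 10)] column 3: given A=8, V=3, carry-in 1, and digits 0,2,3,7,8 already taken and all letters distinct, W+A≡V (mod 10) forces W=4 ⇒ W=4.
Step 7. [col 4: I + E ≡ F (mod 10)] in column 4 we have I+E≡F with carry-in 1; given E=0, F=7 and digits 0,2,3,4,7,8 already taken and all letters distinct, that pins I to 6 ⇒ I=6.
Step 8. [col 5: J + I ≡ Y (mod 10)] several values work for J in column 5 (J + I ≡ Y (mod 10), carry-in 0); try J=9. So J=9.
Step 9. [col 5: J + I ≡ Y (mod 10)] from column 5 (J=9, I=6, carry-in 0, digits 0,2,3,4,6,7,8,9 already taken and all letters distinct): Y must equal 5, so Y=5.
Step 10. [col 6: W + L ≡ I (mod 10)] in column 6 we have W+L≡I with carry-in 1; given W=4, I=6 and digits 0,2,3,4,5,6,7,8,9 already taken and all letters distinct, that pins L to 1, so L=1.

Answer: A=8, E=0, F=7, I=6, J=9, K=2, L=1, V=3, W=4, Y=5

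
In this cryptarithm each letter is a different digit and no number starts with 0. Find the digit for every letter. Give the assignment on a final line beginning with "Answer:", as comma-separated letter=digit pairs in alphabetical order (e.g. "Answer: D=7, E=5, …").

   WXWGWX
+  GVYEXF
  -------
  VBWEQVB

Step 1. [col 1: X + F ≡ B (mod 10)] column 1 (X + F ≡ B (mod 10), carry-in 0) doesn't pin X yet; pick X=4 and continue ⇒ X=4.
Step 2. [V] adding two 6-digit numbers gives at most 6+1 digits, and here it does — V is that final carry and must be 1. So V=1.
Step 3. [col 1: X + F ≡ B (mod 10)] several values work for F in column 1 (X + F ≡ B (mod 10), carry-in 0); try F=9, so F=9.
Step 4. [col 1: X + F ≡ B (mod 10)] in column 1 we have X+F≡B with carry-in 0; given X=4, F=9 and digits 1,4,9 already taken and all letters distinct, that pins B to 3 ⇒ B=3.
Step 5. [col 2: W + X ≡ V (mod 10)] column 2 reads W+X+carry(1)=V with X=4, V=1; with digits 1,3,4,9 already taken and all letters distinct, the only value for W is 6. So W=6.
Step 6. [col 3: G + E ≡ Q (mod 10)] column 3 (G + E ≡ Q (mod 10), carry-in 1) doesn't pin G yet; pick G=7 and continue. So G=7.
Step 7. [col 3: G + E ≡ Q (mod 10)] column 3 (G + E ≡ Q (mod 10), carry-in 1) doesn't pin Q yet; pick Q=0 and continue ⇒ Q=0.
Step 8. [col 3: G + E ≡ Q (mod 10)] column 3: given G=7, Q=0, carry-in 1, and digits 0,1,3,4,6,7,9 already taken and all letters distinct, G+E≡Q (mod 10) forces E=2, so E=2.
Step 9. [col 4: W + Y ≡ E (mod 10)] column 4 reads W+Y+carry(1)=E with W=6, E=2; with digits 0,1,2,3,4,6,7,9 already taken and all letters distinct, the only value for Y is 5, so Y=5.

Answer: B=3, E=2, F=9, G=7, Q=0, V=1, W=6, X=4, Y=5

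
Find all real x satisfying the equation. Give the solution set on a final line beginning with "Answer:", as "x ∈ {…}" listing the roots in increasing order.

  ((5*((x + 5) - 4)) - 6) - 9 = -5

Step 1. [((5*((x + 5) - 4)) - 6) - 9 = -5] the outer -9 inverts by adding 9, so sub: (5*((x + 5) - 4)) - 6 = 4.
Step 2. [(5*((x + 5) - 4)) - 6 = 4] the outer -6 inverts by adding 6. So sub: 5*((x + 5) - 4) = 10.
Step 3. [5*((x + 5) - 4) = 10] 5 out front; divide by 5. So div: (x + 5) - 4 = 2.
Step 4. [(x + 5) - 4 = 2] -4 is outermost — add 4 both sides, so sub: x + 5 = 6.
Step 5. [x + 5 = 6] the outer +5 inverts by subtracting 5 ⇒ sub: x = 1.

Answer: x ∈ {1}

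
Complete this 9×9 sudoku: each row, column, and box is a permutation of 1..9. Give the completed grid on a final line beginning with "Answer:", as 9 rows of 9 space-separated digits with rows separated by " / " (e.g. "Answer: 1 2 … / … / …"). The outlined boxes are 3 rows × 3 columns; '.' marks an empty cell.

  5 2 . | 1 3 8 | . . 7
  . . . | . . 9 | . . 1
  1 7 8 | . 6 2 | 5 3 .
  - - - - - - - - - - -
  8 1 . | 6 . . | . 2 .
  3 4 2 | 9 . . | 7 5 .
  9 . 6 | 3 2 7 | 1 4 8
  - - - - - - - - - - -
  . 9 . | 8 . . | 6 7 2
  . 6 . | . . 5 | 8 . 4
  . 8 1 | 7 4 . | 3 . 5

Step 1. [r8c3∈{3,7}] in row 8, 3 fits only at r8c3 ⇒ r8c3=3.
Step 2. [r2c3∈{4}] nothing but 4 survives at r2c3, so r2c3=4.
Step 3. [r3c9∈{9}] only 9 remains possible at r3c9. So r3c9=9.
Step 4. [r7c5∈{1}] r7c5 has the single candidate 1, so r7c5=1.
Step 5. [r4c5∈{5}] r4c5's peers cover all but 5. So r4c5=5.
Step 6. [r2c8∈{6,8}] across row 2, 8 lands solely at r2c8. So r2c8=8.
Step 7. [r9c1∈{2}] nothing but 2 survives at r9c1 ⇒ r9c1=2.
Step 8. [r9c8∈{9}] only 9 remains possible at r9c8, so r9c8=9.
Step 9. [r4c3∈{7}] only 7 remains possible at r4c3, so r4c3=7.
Step 10. [r2c1∈{6}] r2c1's peers cover all but 6. So r2c1=6.
Step 11. [r5c5∈{8}] r5c5's peers cover all but 8, so r5c5=8.
Step 12. [r8c4∈{2}] r8c4's peers cover all but 2. So r8c4=2.
Step 13. [r8c1∈{7}] r8c1 is down to just 7 ⇒ r8c1=7.
Step 14. [r1c3∈{9}] r1c3 is down to just 9, so r1c3=9.
Step 15. [r4c7∈{9}] only 9 remains possible at r4c7 ⇒ r4c7=9.
Step 16. [r3c4∈{4}] only 4 remains possible at r3c4, so r3c4=4.
Step 17. [r1c8∈{6}] r1c8 is down to just 6. So r1c8=6.
Step 18. [r6c2∈{5}] r6c2 is down to just 5, so r6c2=5.
Step 19. [r5c6∈{1}] r5c6 is down to just 1. So r5c6=1.
Step 20. [r7c6∈{3}] r7c6's peers cover all but 3 ⇒ r7c6=3.
Step 21. [r1c7∈{4}] r1c7's peers cover all but 4, so r1c7=4.
Step 22. [r9c6∈{6}] r9c6 is down to just 6 ⇒ r9c6=6.
Step 23. [r5c9∈{6}] only 6 remains possible at r5c9, so r5c9=6.
Step 24. [r4c9∈{3}] nothing but 3 survives at r4c9. So r4c9=3.
Step 25. [r7c1∈{4}] r7c1's peers cover all but 4, so r7c1=4.
Step 26. [r2c2∈{3}] r2c2's peers cover all but 3, so r2c2=3.
Step 27. [r8c5∈{9}] r8c5 has the single candidate 9. So r8c5=9.
Step 28. [r4c6∈{4}] nothing but 4 survives at r4c6, so r4c6=4.
Step 29. [r2c5∈{7}] nothing but 7 survives at r2c5, so r2c5=7.
Step 30. [r8c8∈{1}] r8c8 is down to just 1, so r8c8=1.
Step 31. [r2c7∈{2}] r2c7 is down to just 2, so r2c7=2.
Step 32. [r7c3∈{5}] nothing but 5 survives at r7c3, so r7c3=5.
Step 33. [r2c4∈{5}] only 5 remains possible at r2c4. So r2c4=5.

Answer: 5 2 9 1 3 8 4 6 7 / 6 3 4 5 7 9 2 8 1 / 1 7 8 4 6 2 5 3 9 / 8 1 7 6 5 4 9 2 3 / 3 4 2 9 8 1 7 5 6 / 9 5 6 3 2 7 1 4 8 / 4 9 5 8 1 3 6 7 2 / 7 6 3 2 9 5 8 1 4 / 2 8 1 7 4 6 3 9 5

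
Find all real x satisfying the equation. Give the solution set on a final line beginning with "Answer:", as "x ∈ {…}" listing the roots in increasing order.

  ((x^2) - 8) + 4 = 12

Step 1. [((x^2) - 8) + 4 = 12] the outer +4 inverts by subtracting 4, so sub: (x^2) - 8 = 8.
Step 2. [(x^2) - 8 = 8] -8 is outermost — add 8 both sides. So sub: x^2 = 16.
Step 3. [x^2 = 16] √ both sides: 16 ≥ 0 gives two branches, so sqrt: x = 4 or -4.

Answer: x ∈ {-4, 4}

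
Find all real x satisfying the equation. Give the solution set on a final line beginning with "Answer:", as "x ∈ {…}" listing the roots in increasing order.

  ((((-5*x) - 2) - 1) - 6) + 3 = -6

Step 1. [((((-5*x) - 2) - 1) - 6) + 3 = -6] subtract 3: x sits inside (… + 3), so sub: (((-5*x) - 2) - 1) - 6 = -9.
Step 2. [(((-5*x) - 2) - 1) - 6 = -9] add 6: x sits inside (… - 6). So sub: ((-5*x) - 2) - 1 = -3.
Step 3. [((-5*x) - 2) - 1 = -3] 1 comes off first (add 1), so sub: (-5*x) - 2 = -2.
Step 4. [(-5*x) - 2 = -2] add 2: x sits inside (… - 2). So sub: -5*x = 0.
Step 5. [-5*x = 0] leading coefficient -5: divide by -5, so div: x = 0.

Answer: x ∈ {0}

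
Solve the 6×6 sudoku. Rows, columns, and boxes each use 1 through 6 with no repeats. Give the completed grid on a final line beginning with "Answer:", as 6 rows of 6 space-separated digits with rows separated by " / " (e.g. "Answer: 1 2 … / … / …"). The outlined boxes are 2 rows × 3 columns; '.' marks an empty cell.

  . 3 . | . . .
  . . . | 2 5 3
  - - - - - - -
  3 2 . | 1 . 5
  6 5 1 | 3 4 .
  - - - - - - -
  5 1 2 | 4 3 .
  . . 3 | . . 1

Step 1. [r1c4∈{6}] r1c4's peers cover all but 6. So r1c4=6.
Step 2. [r6c1∈{4}] r6c1 is down to just 4 ⇒ r6c1=4.
Step 3. [r2c2∈{4,6}] in col 2, 4 fits only at r2c2, so r2c2=4.
Step 4. [r6c5∈{2,6}] r6c5 is the only open cell in row 6 admitting 2, so r6c5=2.
Step 5. [r1c1∈{1,2}] row 1 places 2 nowhere but r1c1. So r1c1=2.
Step 6. [r6c4∈{5}] only 5 remains possible at r6c4, so r6c4=5.
Step 7. [r2c1∈{1}] nothing but 1 survives at r2c1 ⇒ r2c1=1.
Step 8. [r1c6∈{4}] r1c6 is down to just 4. So r1c6=4.
Step 9. [r6c2∈{6}] r6c2 has the single candidate 6 ⇒ r6c2=6.
Step 10. [r1c5∈{1}] r1c5 has the single candidate 1. So r1c5=1.
Step 11. [r2c3∈{6}] r2c3's peers cover all but 6, so r2c3=6.
Step 12. [r5c6∈{6}] r5c6 is down to just 6. So r5c6=6.
Step 13. [r1c3∈{5}] r1c3 has the single candidate 5. So r1c3=5.
Step 14. [r4c6∈{2}] r4c6 has the single candidate 2, so r4c6=2.
Step 15. [r3c5∈{6}] r3c5 is down to just 6 ⇒ r3c5=6.
Step 16. [r3c3∈{4}] only 4 remains possible at r3c3. So r3c3=4.

Answer: 2 3 5 6 1 4 / 1 4 6 2 5 3 / 3 2 4 1 6 5 / 6 5 1 3 4 2 / 5 1 2 4 3 6 / 4 6 3 5 2 1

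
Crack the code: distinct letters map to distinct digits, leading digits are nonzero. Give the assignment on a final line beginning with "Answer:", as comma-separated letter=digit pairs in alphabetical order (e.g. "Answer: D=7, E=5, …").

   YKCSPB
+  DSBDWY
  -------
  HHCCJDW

Step 1. [col 1: B + Y ≡ W (mod 10)] B=9 is one option consistent with column 1 (B + Y ≡ W (mod 10), carry-in 0) — take it ⇒ B=9.
Step 2. [H] the sum has 7 digits but both addends have 6; that extra leading digit H is the final carry, namely 1. So H=1.
Step 3. [col 1: B + Y ≡ W (mod 10)] column 1 (B + Y ≡ W (mod 10), carry-in 0) doesn't pin Y yet; pick Y=3 and continue, so Y=3.
Step 4. [col 1: B + Y ≡ W (mod 10)] from column 1 (B=9, Y=3, carry-in 0, digits 1,3,9 already taken and all letters distinct): W must equal 2. So W=2.
Step 5. [col 2: P + W ≡ D (mod 10)] no forcing yet in column 2 (carry-in 1); P=5 is free and consistent — try it, so P=5.
Step 6. [col 2: P + W ≡ D (mod 10)] column 2: given P=5, W=2, carry-in 1, and digits 1,2,3,5,9 already taken and all letters distinct, P+W≡D (mod 10) forces D=8. So D=8.
Step 7. [col 3: S + D ≡ J (mod 10)] in column 3 we have S+D≡J with carry-in 0; given D=8 and digits 1,2,3,5,8,9 already taken and all letters distinct, that pins S to 6 ⇒ S=6.
Step 8. [col 3: S + D ≡ J (mod 10)] from column 3 (S=6, D=8, carry-in 0, digits 1,2,3,5,6,8,9 already taken and all letters distinct): J must equal 4, so J=4.
Step 9. [col 4: C + B ≡ C (mod 10)] several values work for C in column 4 (C + B ≡ C (mod 10), carry-in 1); try C=7, so C=7.
Step 10. [col 5: K + S ≡ C (mod 10)] column 5 reads K+S+carry(1)=C with S=6, C=7; with digits 1,2,3,4,5,6,7,8,9 already taken and all letters distinct, the only value for K is 0. So K=0.

Answer: B=9, C=7, D=8, H=1, J=4, K=0, P=5, S=6, W=2, Y=3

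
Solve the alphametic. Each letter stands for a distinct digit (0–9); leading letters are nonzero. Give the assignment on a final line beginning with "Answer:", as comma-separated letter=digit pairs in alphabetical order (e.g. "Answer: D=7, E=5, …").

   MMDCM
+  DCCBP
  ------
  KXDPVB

Step 1. [K] adding two 5-digit numbers gives at most 5+1 digits, and here it does — K is that final carry and must be 1, so K=1.
Step 2. [col 1: M + P ≡ B (mod 10)] several values work for M in column 1 (M + P ≡ B (mod 10), carry-in 0); try M=8 ⇒ M=8.
Step 3. [col 1: M + P ≡ B (mod 10)] B=2 is one option consistent with column 1 (M + P ≡ B (mod 10), carry-in 0) — take it. So B=2.
Step 4. [col 1: M + P ≡ B (mod 10)] column 1 reads M+P+carry(0)=B with M=8, B=2; with digits 1,2,8 already taken and all letters distinct, the only value for P is 4. So P=4.
Step 5. [col 2: C + B ≡ V (mod 10)] several values work for C in column 2 (C + B ≡ V (mod 10), carry-in 1); try C=7. So C=7.
Step 6. [col 2: C + B ≡ V (mod 10)] column 2 reads C+B+carry(1)=V with C=7, B=2; with digits 1,2,4,7,8 already taken and all letters distinct, the only value for V is 0, so V=0.
Step 7. [col 3: D + C ≡ P (mod 10)] column 3: given C=7, P=4, carry-in 1, and digits 0,1,2,4,7,8 already taken and all letters distinct, D+C≡P (mod 10) forces D=6, so D=6.
Step 8. [col 5: M + D ≡ X (mod 10)] column 5 reads M+D+carry(1)=X with M=8, D=6; with digits 0,1,2,4,6,7,8 already taken and all letters distinct, the only value for X is 5. So X=5.

Answer: B=2, C=7, D=6, K=1, M=8, P=4, V=0, X=5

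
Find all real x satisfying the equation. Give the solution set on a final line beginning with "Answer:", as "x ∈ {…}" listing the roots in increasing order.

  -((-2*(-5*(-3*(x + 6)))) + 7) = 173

Step 1. [-((-2*(-5*(-3*(x + 6)))) + 7) = 173] flip signs both sides ⇒ neg: (-2*(-5*(-3*(x + 6)))) + 7 = -173.
Step 2. [(-2*(-5*(-3*(x + 6)))) + 7 = -173] +7 is outermost — subtract 7 both sides ⇒ sub: -2*(-5*(-3*(x + 6))) = -180.
Step 3. [-2*(-5*(-3*(x + 6))) = -180] -2·(inner) — divide through by -2, so div: -5*(-3*(x + 6)) = 90.
Step 4. [-5*(-3*(x + 6)) = 90] divide by the outer -5. So div: -3*(x + 6) = -18.
Step 5. [-3*(x + 6) = -18] -3 out front; divide by -3 ⇒ div: x + 6 = 6.
Step 6. [x + 6 = 6] subtract 6: x sits inside (… + 6), so sub: x = 0.

Answer: x ∈ {0}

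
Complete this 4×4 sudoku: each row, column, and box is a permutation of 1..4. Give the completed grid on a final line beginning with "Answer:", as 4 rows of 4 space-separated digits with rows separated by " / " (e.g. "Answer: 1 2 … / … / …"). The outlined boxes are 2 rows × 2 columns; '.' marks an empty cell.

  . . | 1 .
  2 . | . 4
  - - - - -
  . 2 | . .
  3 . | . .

Step 1. [r3c1∈{1,4}] r3c1 is the only open cell in col 1 admitting 1. So r3c1=1.
Step 2. [r2c3∈{3}] r2c3 has the single candidate 3, so r2c3=3.
Step 3. [r4c2∈{4}] only 4 remains possible at r4c2. So r4c2=4.
Step 4. [r4c3∈{2}] r4c3 has the single candidate 2. So r4c3=2.
Step 5. [r4c4∈{1}] only 1 remains possible at r4c4 ⇒ r4c4=1.
Step 6. [r2c2∈{1}] r2c2 has the single candidate 1. So r2c2=1.
Step 7. [r1c4∈{2}] r1c4 is down to just 2. So r1c4=2.
Step 8. [r1c1∈{4}] r1c1 has the single candidate 4, so r1c1=4.
Step 9. [r3c4∈{3}] nothing but 3 survives at r3c4. So r3c4=3.
Step 10. [r3c3∈{4}] r3c3 is down to just 4. So r3c3=4.
Step 11. [r1c2∈{3}] r1c2 has the single candidate 3. So r1c2=3.

Answer: 4 3 1 2 / 2 1 3 4 / 1 2 4 3 / 3 4 2 1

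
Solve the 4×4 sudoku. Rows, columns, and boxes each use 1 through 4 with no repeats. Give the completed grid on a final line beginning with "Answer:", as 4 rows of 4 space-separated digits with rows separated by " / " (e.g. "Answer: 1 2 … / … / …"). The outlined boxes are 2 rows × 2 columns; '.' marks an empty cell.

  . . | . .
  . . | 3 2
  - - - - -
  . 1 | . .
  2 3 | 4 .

Step 1. [r2c2∈{4}] r2c2 is down to just 4. So r2c2=4.
Step 2. [r1c3∈{1}] r1c3's peers cover all but 1, so r1c3=1.
Step 3. [r1c4∈{4}] r1c4 has the single candidate 4 ⇒ r1c4=4.
Step 4. [r3c3∈{2}] nothing but 2 survives at r3c3 ⇒ r3c3=2.
Step 5. [r1c1∈{3}] r1c1's peers cover all but 3 ⇒ r1c1=3.
Step 6. [r3c4∈{3}] only 3 remains possible at r3c4. So r3c4=3.
Step 7. [r2c1∈{1}] r2c1 is down to just 1, so r2c1=1.
Step 8. [r4c4∈{1}] nothing but 1 survives at r4c4, so r4c4=1.
Step 9. [r1c2∈{2}] nothing but 2 survives at r1c2. So r1c2=2.
Step 10. [r3c1∈{4}] r3c1 has the single candidate 4 ⇒ r3c1=4.

Answer: 3 2 1 4 / 1 4 3 2 / 4 1 2 3 / 2 3 4 1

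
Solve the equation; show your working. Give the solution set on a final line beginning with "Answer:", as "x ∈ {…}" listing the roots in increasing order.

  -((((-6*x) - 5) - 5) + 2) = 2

Step 1. [-((((-6*x) - 5) - 5) + 2) = 2] leading − — multiply by −1, so neg: (((-6*x) - 5) - 5) + 2 = -2.
Step 2. [(((-6*x) - 5) - 5) + 2 = -2] peel the +2: subtract 2 from each side, so sub: ((-6*x) - 5) - 5 = -4.
Step 3. [((-6*x) - 5) - 5 = -4] peel the -5: add 5 from each side. So sub: (-6*x) - 5 = 1.
Step 4. [(-6*x) - 5 = 1] 5 comes off first (add 5). So sub: -6*x = 6.
Step 5. [-6*x = 6] leading coefficient -6: divide by -6. So div: x = -1.

Answer: x ∈ {-1}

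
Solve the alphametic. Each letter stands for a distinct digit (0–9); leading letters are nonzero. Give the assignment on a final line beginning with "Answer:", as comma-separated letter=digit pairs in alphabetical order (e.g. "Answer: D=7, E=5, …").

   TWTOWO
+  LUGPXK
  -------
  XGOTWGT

Step 1. [col 1: O + K ≡ T (mod 10)] no forcing yet in column 1 (carry-in 0); O=3 is free and consistent — try it, so O=3.
Step 2. [col 1: O + K ≡ T (mod 10)] column 1 (O + K ≡ T (mod 10), carry-in 0) doesn't pin K yet; pick K=9 and continue. So K=9.
Step 3. [col 1: O + K ≡ T (mod 10)] in column 1 we have O+K≡T with carry-in 0; given O=3, K=9 and digits 3,9 already taken and all letters distinct, that pins T to 2 ⇒ T=2.
Step 4. [col 2: W + X ≡ G (mod 10)] column 2 (W + X ≡ G (mod 10), carry-in 1) doesn't pin X yet; pick X=1 and continue ⇒ X=1.
Step 5. [col 2: W + X ≡ G (mod 10)] column 2 (W + X ≡ G (mod 10), carry-in 1) doesn't pin G yet; pick G=0 and continue. So G=0.
Step 6. [col 2: W + X ≡ G (mod 10)] column 2 reads W+X+carry(1)=G with X=1, G=0; with digits 0,1,2,3,9 already taken and all letters distinct, the only value for W is 8 ⇒ W=8.
Step 7. [col 3: O + P ≡ W (mod 10)] from column 3 (O=3, W=8, carry-in 1, digits 0,1,2,3,8,9 already taken and all letters distinct): P must equal 4. So P=4.
Step 8. [col 5: W + U ≡ O (mod 10)] column 5 reads W+U+carry(0)=O with W=8, O=3; with digits 0,1,2,3,4,8,9 already taken and all letters distinct, the only value for U is 5 ⇒ U=5.
Step 9. [col 6: T + L ≡ G (mod 10)] column 6: given T=2, G=0, carry-in 1, and digits 0,1,2,3,4,5,8,9 already taken and all letters distinct, T+L≡G (mod 10) forces L=7. So L=7.

Answer: G=0, K=9, L=7, O=3, P=4, T=2, U=5, W=8, X=1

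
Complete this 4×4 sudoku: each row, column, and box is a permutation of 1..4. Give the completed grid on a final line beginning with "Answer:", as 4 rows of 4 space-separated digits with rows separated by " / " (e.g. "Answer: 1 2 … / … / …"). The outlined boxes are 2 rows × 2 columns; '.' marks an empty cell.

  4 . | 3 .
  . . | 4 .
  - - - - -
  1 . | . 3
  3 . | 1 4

Step 1. [r4c2∈{2}] r4c2 is down to just 2, so r4c2=2.
Step 2. [r1c4∈{1,2}] 2 has one home in row 1: r1c4, so r1c4=2.
Step 3. [r1c2∈{1}] only 1 remains possible at r1c2. So r1c2=1.
Step 4. [r2c2∈{3}] only 3 remains possible at r2c2, so r2c2=3.
Step 5. [r2c1∈{2}] r2c1 has the single candidate 2. So r2c1=2.
Step 6. [r3c2∈{4}] r3c2 is down to just 4, so r3c2=4.
Step 7. [r2c4∈{1}] nothing but 1 survives at r2c4 ⇒ r2c4=1.
Step 8. [r3c3∈{2}] r3c3 has the single candidate 2 ⇒ r3c3=2.

Answer: 4 1 3 2 / 2 3 4 1 / 1 4 2 3 / 3 2 1 4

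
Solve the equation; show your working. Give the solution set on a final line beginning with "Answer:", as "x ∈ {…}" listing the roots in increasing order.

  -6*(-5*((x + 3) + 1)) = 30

Step 1. [-6*(-5*((x + 3) + 1)) = 30] -6·(inner) — divide through by -6, so div: -5*((x + 3) + 1) = -5.
Step 2. [-5*((x + 3) + 1) = -5] -5·(inner) — divide through by -5, so div: (x + 3) + 1 = 1.
Step 3. [(x + 3) + 1 = 1] the outer +1 inverts by subtracting 1 ⇒ sub: x + 3 = 0.
Step 4. [x + 3 = 0] subtract 3: x sits inside (… + 3), so sub: x = -3.

Answer: x ∈ {-3}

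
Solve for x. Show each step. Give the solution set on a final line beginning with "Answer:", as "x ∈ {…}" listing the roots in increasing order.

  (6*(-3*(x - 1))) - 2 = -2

Step 1. [(6*(-3*(x - 1))) - 2 = -2] 2 comes off first (add 2), so sub: 6*(-3*(x - 1)) = 0.
Step 2. [6*(-3*(x - 1)) = 0] 6·(inner) — divide through by 6, so div: -3*(x - 1) = 0.
Step 3. [-3*(x - 1) = 0] -3 out front; divide by -3. So div: x - 1 = 0.
Step 4. [x - 1 = 0] the outer -1 inverts by adding 1 ⇒ sub: x = 1.

Answer: x ∈ {1}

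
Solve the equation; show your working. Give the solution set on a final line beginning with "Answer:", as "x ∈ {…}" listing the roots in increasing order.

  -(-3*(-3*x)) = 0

Step 1. [-(-3*(-3*x)) = 0] leading − — multiply by −1, so neg: -3*(-3*x) = 0.
Step 2. [-3*(-3*x) = 0] LHS = -3·(…); ÷-3 both sides ⇒ div: -3*x = 0.
Step 3. [-3*x = 0] divide by the outer -3, so div: x = 0.

Answer: x ∈ {0}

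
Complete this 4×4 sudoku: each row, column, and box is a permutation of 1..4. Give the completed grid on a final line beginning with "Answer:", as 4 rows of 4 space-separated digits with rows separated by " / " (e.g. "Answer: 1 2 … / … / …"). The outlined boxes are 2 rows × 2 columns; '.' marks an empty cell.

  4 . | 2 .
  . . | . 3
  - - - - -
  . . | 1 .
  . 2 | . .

Step 1. [r4c4∈{4}] only 4 remains possible at r4c4 ⇒ r4c4=4.
Step 2. [r4c1∈{1,3}] r4c1 is the only open cell in row 4 admitting 1 ⇒ r4c1=1.
Step 3. [r1c2∈{1,3}] r1c2 is the only open cell in row 1 admitting 3 ⇒ r1c2=3.
Step 4. [r2c1∈{2}] r2c1's peers cover all but 2 ⇒ r2c1=2.
Step 5. [r3c1∈{3}] only 3 remains possible at r3c1 ⇒ r3c1=3.
Step 6. [r3c2∈{4}] r3c2's peers cover all but 4. So r3c2=4.
Step 7. [r1c4∈{1}] r1c4 is down to just 1. So r1c4=1.
Step 8. [r2c2∈{1}] nothing but 1 survives at r2c2 ⇒ r2c2=1.
Step 9. [r2c3∈{4}] r2c3 is down to just 4, so r2c3=4.
Step 10. [r3c4∈{2}] only 2 remains possible at r3c4 ⇒ r3c4=2.
Step 11. [r4c3∈{3}] r4c3 is down to just 3 ⇒ r4c3=3.

Answer: 4 3 2 1 / 2 1 4 3 / 3 4 1 2 / 1 2 3 4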